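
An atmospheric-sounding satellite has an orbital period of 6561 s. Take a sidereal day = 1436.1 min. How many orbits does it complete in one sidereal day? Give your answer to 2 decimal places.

Orbits per sidereal day = 86166 / 6561.0 = 13.133.

13.13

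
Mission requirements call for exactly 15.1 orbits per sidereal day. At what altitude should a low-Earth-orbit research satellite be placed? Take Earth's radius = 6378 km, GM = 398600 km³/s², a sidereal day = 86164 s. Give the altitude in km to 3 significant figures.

524 km

Required period T = 86164 / 15.1 = 5706.2 s.
From T = 2π√(a³/μ): a = (μ T²/4π²)^(1/3) = (398600 × 5706.2² / 4π²)^(1/3) = 6902 km.
Altitude h = a − R = 6902 − 6378 = 524 km.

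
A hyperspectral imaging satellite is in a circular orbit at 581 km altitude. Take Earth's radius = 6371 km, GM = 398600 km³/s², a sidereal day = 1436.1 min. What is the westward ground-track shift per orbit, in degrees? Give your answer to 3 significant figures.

24.1°

Semi-major axis a = 6371 + 581 = 6952 km. Period T = 2π√(a³/μ) = 2π√(6952³/398600) = 5768.7 s = 96.14 min.
During one orbit Earth rotates (5768.7 / 86166) × 360° = 24.10°.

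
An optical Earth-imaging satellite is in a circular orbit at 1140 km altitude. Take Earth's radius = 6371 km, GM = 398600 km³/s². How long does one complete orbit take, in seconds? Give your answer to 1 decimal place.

6478.3 seconds

Semi-major axis a = 6371 + 1140 = 7511 km. Period T = 2π√(a³/μ) = 2π√(7511³/398600) = 6478.3 s = 107.97 min.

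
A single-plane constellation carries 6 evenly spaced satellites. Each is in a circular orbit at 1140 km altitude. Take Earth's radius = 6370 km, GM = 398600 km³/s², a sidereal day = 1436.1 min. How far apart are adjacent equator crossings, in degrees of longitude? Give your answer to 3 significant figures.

Semi-major axis a = 6370 + 1140 = 7510 km. Period T = 2π√(a³/μ) = 2π√(7510³/398600) = 6477.0 s = 107.95 min.
Single-satellite node shift = (6477.0/86166) × 360° = 27.06°.
With 6 satellites evenly phased, successive equator crossings are 27.06/6 = 4.510° apart.

4.51°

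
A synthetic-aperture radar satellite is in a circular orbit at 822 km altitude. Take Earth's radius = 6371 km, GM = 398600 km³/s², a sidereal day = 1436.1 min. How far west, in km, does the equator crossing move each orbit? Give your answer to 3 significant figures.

Semi-major axis a = 6371 + 822 = 7193 km. Period T = 2π√(a³/μ) = 2π√(7193³/398600) = 6071.2 s = 101.19 min.
During one orbit Earth rotates (6071.2 / 86166) × 360° = 25.37°.
At the equator that is 25.37° × (2π·6371/360) km/° = 25.37 × 111.2 = 2821 km.

2820 km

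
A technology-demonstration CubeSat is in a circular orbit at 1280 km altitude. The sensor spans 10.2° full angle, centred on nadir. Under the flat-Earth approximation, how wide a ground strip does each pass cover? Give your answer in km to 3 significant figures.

Half-angle = 10.2°/2 = 5.1°.
Swath width ≈ 2h·tan(θ/2) = 2 × 1280 × tan(5.1°) = 228.5 km.

228 km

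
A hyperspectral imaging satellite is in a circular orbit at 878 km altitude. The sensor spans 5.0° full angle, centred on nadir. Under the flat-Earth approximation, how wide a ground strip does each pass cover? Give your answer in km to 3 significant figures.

76.7 km

Half-angle = 5.0°/2 = 2.5°.
Swath width ≈ 2h·tan(θ/2) = 2 × 878 × tan(2.5°) = 76.7 km.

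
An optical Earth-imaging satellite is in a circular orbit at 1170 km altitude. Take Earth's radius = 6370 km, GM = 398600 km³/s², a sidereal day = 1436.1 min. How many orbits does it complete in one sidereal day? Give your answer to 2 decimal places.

13.22

Semi-major axis a = 6370 + 1170 = 7540 km. Period T = 2π√(a³/μ) = 2π√(7540³/398600) = 6515.8 s = 108.60 min.
Orbits per sidereal day = 86166 / 6515.8 = 13.224.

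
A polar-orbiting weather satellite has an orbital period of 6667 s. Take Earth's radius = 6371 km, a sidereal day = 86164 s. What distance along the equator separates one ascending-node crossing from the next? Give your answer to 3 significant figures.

During one orbit Earth rotates (6667.0 / 86164) × 360° = 27.86°.
At the equator that is 27.86° × (2π·6371/360) km/° = 27.86 × 111.2 = 3097 km.

3100 km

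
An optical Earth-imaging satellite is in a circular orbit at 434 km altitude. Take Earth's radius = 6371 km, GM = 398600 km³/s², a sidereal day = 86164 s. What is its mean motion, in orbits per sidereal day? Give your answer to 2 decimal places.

15.42

Semi-major axis a = 6371 + 434 = 6805 km. Period T = 2π√(a³/μ) = 2π√(6805³/398600) = 5586.7 s = 93.11 min.
Orbits per sidereal day = 86164 / 5586.7 = 15.423.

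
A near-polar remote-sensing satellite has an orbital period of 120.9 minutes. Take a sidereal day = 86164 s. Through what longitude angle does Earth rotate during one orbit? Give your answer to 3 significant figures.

30.3°

T = 120.9 min = 7254.0 s.
During one orbit Earth rotates (7254.0 / 86164) × 360° = 30.31°.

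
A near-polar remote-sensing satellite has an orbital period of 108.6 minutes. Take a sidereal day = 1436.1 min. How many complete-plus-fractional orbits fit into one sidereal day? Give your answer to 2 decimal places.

T = 108.6 min = 6516.0 s.
Orbits per sidereal day = 86166 / 6516.0 = 13.224.

13.22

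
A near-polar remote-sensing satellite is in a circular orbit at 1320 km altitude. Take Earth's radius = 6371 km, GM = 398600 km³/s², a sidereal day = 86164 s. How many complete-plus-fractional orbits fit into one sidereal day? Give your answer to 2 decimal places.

12.84

Semi-major axis a = 6371 + 1320 = 7691 km. Period T = 2π√(a³/μ) = 2π√(7691³/398600) = 6712.5 s = 111.88 min.
Orbits per sidereal day = 86164 / 6712.5 = 12.836.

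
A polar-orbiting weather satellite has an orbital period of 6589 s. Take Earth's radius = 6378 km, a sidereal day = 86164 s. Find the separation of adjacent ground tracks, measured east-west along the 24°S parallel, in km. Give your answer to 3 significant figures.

Node shift per orbit = (6589.0/86164) × 360° = 27.53°.
Equatorial spacing = 27.53 × 111.3 km/° = 3064 km.
At 24° latitude, spacing = 3064 × cos(24°) = 2800 km.

2800 km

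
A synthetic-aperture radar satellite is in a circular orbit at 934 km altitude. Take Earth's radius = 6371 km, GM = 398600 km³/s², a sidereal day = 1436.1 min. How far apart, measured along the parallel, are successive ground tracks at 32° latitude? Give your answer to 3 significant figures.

2450 km

Semi-major axis a = 6371 + 934 = 7305 km. Period T = 2π√(a³/μ) = 2π√(7305³/398600) = 6213.6 s = 103.56 min.
Node shift per orbit = (6213.6/86166) × 360° = 25.96°.
Equatorial spacing = 25.96 × 111.2 km/° = 2887 km.
At 32° latitude, spacing = 2887 × cos(32°) = 2448 km.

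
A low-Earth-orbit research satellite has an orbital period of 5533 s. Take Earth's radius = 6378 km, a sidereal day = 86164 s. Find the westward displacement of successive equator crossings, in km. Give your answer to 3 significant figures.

During one orbit Earth rotates (5533.0 / 86164) × 360° = 23.12°.
At the equator that is 23.12° × (2π·6378/360) km/° = 23.12 × 111.3 = 2573 km.

2570 km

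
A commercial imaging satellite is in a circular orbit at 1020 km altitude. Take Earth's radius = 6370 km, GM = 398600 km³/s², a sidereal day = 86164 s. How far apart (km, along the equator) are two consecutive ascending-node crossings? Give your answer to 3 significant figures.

Semi-major axis a = 6370 + 1020 = 7390 km. Period T = 2π√(a³/μ) = 2π√(7390³/398600) = 6322.3 s = 105.37 min.
During one orbit Earth rotates (6322.3 / 86164) × 360° = 26.42°.
At the equator that is 26.42° × (2π·6370/360) km/° = 26.42 × 111.2 = 2937 km.

2940 km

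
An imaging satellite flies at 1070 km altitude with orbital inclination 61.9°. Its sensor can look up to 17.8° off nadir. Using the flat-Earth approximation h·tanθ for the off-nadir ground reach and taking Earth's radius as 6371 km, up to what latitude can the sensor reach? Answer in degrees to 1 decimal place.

65.0°

For a prograde orbit the ground track reaches latitude ±i = ±61.9°.
Sensor half-swath on the ground ≈ 1070·tan(17.8°) = 344 km = 3.09° of latitude.
Maximum observable latitude ≈ 61.9 + 3.09 = 65.0°.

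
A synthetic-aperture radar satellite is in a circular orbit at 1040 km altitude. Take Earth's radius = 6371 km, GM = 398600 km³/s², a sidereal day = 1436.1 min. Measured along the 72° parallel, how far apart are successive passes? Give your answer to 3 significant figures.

912 km

Semi-major axis a = 6371 + 1040 = 7411 km. Period T = 2π√(a³/μ) = 2π√(7411³/398600) = 6349.3 s = 105.82 min.
Node shift per orbit = (6349.3/86166) × 360° = 26.53°.
Equatorial spacing = 26.53 × 111.2 km/° = 2950 km.
At 72° latitude, spacing = 2950 × cos(72°) = 912 km.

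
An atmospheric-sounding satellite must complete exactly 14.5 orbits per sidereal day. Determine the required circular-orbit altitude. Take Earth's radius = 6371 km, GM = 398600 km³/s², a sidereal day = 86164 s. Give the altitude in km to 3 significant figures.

720 km

Required period T = 86164 / 14.5 = 5942.3 s.
From T = 2π√(a³/μ): a = (μ T²/4π²)^(1/3) = (398600 × 5942.3² / 4π²)^(1/3) = 7091 km.
Altitude h = a − R = 7091 − 6371 = 720 km.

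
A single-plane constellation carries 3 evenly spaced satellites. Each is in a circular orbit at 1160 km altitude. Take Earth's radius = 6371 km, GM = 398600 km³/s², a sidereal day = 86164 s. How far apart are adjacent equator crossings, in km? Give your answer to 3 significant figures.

Semi-major axis a = 6371 + 1160 = 7531 km. Period T = 2π√(a³/μ) = 2π√(7531³/398600) = 6504.1 s = 108.40 min.
Single-satellite node shift = (6504.1/86164) × 360° = 27.17°.
With 3 satellites evenly phased, successive equator crossings are 27.17/3 = 9.058° apart.
That is 9.058 × 111.2 = 1007 km at the equator.

1010 km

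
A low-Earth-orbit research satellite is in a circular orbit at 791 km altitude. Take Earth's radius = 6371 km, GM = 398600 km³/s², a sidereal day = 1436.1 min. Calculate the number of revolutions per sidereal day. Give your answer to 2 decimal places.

14.28

Semi-major axis a = 6371 + 791 = 7162 km. Period T = 2π√(a³/μ) = 2π√(7162³/398600) = 6032.0 s = 100.53 min.
Orbits per sidereal day = 86166 / 6032.0 = 14.285.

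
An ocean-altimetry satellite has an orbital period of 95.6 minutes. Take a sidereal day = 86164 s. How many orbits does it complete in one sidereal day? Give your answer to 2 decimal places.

15.02

T = 95.6 min = 5736.0 s.
Orbits per sidereal day = 86164 / 5736.0 = 15.022.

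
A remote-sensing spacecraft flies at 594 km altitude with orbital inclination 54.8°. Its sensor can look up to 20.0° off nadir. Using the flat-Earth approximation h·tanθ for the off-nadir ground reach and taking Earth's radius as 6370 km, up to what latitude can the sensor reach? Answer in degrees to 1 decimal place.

For a prograde orbit the ground track reaches latitude ±i = ±54.8°.
Sensor half-swath on the ground ≈ 594·tan(20.0°) = 216 km = 1.94° of latitude.
Maximum observable latitude ≈ 54.8 + 1.94 = 56.7°.

56.7°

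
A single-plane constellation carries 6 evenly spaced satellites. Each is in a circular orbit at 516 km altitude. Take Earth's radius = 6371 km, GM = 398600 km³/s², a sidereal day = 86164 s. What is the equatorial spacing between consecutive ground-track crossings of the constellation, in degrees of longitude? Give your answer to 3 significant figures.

3.96°

Semi-major axis a = 6371 + 516 = 6887 km. Period T = 2π√(a³/μ) = 2π√(6887³/398600) = 5688.0 s = 94.80 min.
Single-satellite node shift = (5688.0/86164) × 360° = 23.76°.
With 6 satellites evenly phased, successive equator crossings are 23.76/6 = 3.961° apart.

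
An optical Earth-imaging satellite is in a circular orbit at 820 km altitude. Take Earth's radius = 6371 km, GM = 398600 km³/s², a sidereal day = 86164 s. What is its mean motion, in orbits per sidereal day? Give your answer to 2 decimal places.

14.20

Semi-major axis a = 6371 + 820 = 7191 km. Period T = 2π√(a³/μ) = 2π√(7191³/398600) = 6068.7 s = 101.14 min.
Orbits per sidereal day = 86164 / 6068.7 = 14.198.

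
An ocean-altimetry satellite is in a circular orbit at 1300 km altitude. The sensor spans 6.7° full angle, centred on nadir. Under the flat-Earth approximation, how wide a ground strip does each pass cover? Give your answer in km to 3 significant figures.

Half-angle = 6.7°/2 = 3.35°.
Swath width ≈ 2h·tan(θ/2) = 2 × 1300 × tan(3.35°) = 152.2 km.

152 km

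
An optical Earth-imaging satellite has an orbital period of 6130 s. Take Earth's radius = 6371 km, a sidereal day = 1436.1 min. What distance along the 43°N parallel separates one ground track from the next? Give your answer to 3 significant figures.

Node shift per orbit = (6130.0/86166) × 360° = 25.61°.
Equatorial spacing = 25.61 × 111.2 km/° = 2848 km.
At 43° latitude, spacing = 2848 × cos(43°) = 2083 km.

2080 km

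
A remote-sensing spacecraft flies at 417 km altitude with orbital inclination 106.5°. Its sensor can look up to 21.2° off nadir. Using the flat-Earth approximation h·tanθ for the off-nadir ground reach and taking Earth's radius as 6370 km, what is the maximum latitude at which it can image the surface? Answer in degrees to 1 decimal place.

Retrograde orbit: the ground track reaches ±(180° − i) = ±(180 − 106.5) = ±73.5°.
Sensor half-swath on the ground ≈ 417·tan(21.2°) = 162 km = 1.45° of latitude.
Maximum observable latitude ≈ 73.5 + 1.45 = 75.0°.

75.0°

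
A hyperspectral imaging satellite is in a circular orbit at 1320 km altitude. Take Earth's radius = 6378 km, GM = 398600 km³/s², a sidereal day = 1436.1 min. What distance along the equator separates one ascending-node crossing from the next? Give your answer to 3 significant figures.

Semi-major axis a = 6378 + 1320 = 7698 km. Period T = 2π√(a³/μ) = 2π√(7698³/398600) = 6721.7 s = 112.03 min.
During one orbit Earth rotates (6721.7 / 86166) × 360° = 28.08°.
At the equator that is 28.08° × (2π·6378/360) km/° = 28.08 × 111.3 = 3126 km.

3130 km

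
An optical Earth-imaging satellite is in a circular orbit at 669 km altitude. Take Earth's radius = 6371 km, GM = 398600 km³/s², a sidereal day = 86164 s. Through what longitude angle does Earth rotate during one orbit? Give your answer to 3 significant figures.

Semi-major axis a = 6371 + 669 = 7040 km. Period T = 2π√(a³/μ) = 2π√(7040³/398600) = 5878.5 s = 97.98 min.
During one orbit Earth rotates (5878.5 / 86164) × 360° = 24.56°.

24.6°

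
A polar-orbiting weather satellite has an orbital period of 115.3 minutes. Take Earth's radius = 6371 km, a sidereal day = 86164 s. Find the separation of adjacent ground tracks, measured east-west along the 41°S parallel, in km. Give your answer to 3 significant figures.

2430 km

T = 115.3 min = 6918.0 s.
Node shift per orbit = (6918.0/86164) × 360° = 28.90°.
Equatorial spacing = 28.90 × 111.2 km/° = 3214 km.
At 41° latitude, spacing = 3214 × cos(41°) = 2426 km.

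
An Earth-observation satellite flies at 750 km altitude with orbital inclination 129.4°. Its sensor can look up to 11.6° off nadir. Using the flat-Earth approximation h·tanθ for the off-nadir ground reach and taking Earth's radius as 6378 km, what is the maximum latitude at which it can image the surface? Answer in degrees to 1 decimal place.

52.0°

Retrograde orbit: the ground track reaches ±(180° − i) = ±(180 − 129.4) = ±50.6°.
Sensor half-swath on the ground ≈ 750·tan(11.6°) = 154 km = 1.38° of latitude.
Maximum observable latitude ≈ 50.6 + 1.38 = 52.0°.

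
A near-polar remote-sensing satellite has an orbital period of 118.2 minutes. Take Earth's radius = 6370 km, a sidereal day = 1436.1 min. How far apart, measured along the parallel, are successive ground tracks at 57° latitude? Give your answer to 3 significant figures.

1790 km

T = 118.2 min = 7092.0 s.
Node shift per orbit = (7092.0/86166) × 360° = 29.63°.
Equatorial spacing = 29.63 × 111.2 km/° = 3294 km.
At 57° latitude, spacing = 3294 × cos(57°) = 1794 km.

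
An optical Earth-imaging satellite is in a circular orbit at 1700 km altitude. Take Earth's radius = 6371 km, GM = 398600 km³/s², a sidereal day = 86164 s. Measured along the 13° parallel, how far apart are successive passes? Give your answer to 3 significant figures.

Semi-major axis a = 6371 + 1700 = 8071 km. Period T = 2π√(a³/μ) = 2π√(8071³/398600) = 7216.1 s = 120.27 min.
Node shift per orbit = (7216.1/86164) × 360° = 30.15°.
Equatorial spacing = 30.15 × 111.2 km/° = 3352 km.
At 13° latitude, spacing = 3352 × cos(13°) = 3267 km.

3270 km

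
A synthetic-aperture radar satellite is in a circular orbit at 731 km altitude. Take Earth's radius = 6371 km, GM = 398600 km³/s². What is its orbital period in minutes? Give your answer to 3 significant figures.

99.3 min

Semi-major axis a = 6371 + 731 = 7102 km. Period T = 2π√(a³/μ) = 2π√(7102³/398600) = 5956.4 s = 99.27 min.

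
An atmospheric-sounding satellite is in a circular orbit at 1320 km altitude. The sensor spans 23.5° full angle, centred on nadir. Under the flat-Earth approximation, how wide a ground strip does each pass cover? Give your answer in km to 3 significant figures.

549 km

Half-angle = 23.5°/2 = 11.75°.
Swath width ≈ 2h·tan(θ/2) = 2 × 1320 × tan(11.75°) = 549.1 km.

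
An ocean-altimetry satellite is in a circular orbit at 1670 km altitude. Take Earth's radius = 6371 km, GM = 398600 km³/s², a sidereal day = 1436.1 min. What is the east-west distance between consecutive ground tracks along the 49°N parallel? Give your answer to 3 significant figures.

2190 km

Semi-major axis a = 6371 + 1670 = 8041 km. Period T = 2π√(a³/μ) = 2π√(8041³/398600) = 7175.9 s = 119.60 min.
Node shift per orbit = (7175.9/86166) × 360° = 29.98°.
Equatorial spacing = 29.98 × 111.2 km/° = 3334 km.
At 49° latitude, spacing = 3334 × cos(49°) = 2187 km.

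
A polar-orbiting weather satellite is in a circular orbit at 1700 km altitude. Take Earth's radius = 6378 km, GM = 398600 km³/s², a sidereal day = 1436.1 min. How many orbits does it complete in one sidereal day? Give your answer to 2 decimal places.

11.93

Semi-major axis a = 6378 + 1700 = 8078 km. Period T = 2π√(a³/μ) = 2π√(8078³/398600) = 7225.5 s = 120.42 min.
Orbits per sidereal day = 86166 / 7225.5 = 11.925.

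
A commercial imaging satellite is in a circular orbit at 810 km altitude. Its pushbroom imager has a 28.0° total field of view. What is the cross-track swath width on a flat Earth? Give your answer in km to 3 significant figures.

Half-angle = 28.0°/2 = 14°.
Swath width ≈ 2h·tan(θ/2) = 2 × 810 × tan(14°) = 403.9 km.

404 km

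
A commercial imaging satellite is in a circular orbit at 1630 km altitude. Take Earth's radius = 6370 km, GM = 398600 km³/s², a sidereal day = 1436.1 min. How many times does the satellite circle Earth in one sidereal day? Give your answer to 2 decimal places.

Semi-major axis a = 6370 + 1630 = 8000 km. Period T = 2π√(a³/μ) = 2π√(8000³/398600) = 7121.1 s = 118.68 min.
Orbits per sidereal day = 86166 / 7121.1 = 12.100.

12.10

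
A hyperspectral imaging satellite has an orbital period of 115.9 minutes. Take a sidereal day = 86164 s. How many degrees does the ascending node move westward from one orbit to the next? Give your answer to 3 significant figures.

T = 115.9 min = 6954.0 s.
During one orbit Earth rotates (6954.0 / 86164) × 360° = 29.05°.

29.1°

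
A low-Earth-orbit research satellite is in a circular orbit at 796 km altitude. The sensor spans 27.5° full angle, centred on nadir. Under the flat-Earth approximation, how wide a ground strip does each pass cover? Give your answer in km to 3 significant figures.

390 km

Half-angle = 27.5°/2 = 13.75°.
Swath width ≈ 2h·tan(θ/2) = 2 × 796 × tan(13.75°) = 389.6 km.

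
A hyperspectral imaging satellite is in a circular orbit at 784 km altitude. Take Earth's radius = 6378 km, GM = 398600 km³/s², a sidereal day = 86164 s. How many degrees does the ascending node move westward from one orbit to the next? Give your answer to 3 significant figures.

25.2°

Semi-major axis a = 6378 + 784 = 7162 km. Period T = 2π√(a³/μ) = 2π√(7162³/398600) = 6032.0 s = 100.53 min.
During one orbit Earth rotates (6032.0 / 86164) × 360° = 25.20°.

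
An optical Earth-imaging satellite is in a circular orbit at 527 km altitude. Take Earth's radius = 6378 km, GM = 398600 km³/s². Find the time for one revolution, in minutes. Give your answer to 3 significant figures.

Semi-major axis a = 6378 + 527 = 6905 km. Period T = 2π√(a³/μ) = 2π√(6905³/398600) = 5710.3 s = 95.17 min.

95.2 min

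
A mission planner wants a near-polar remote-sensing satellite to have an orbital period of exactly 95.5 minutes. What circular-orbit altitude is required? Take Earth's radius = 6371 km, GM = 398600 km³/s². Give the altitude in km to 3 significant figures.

T = 95.5 min = 5730.0 s.
From T = 2π√(a³/μ): a = (μ T²/4π²)^(1/3) = (398600 × 5730.0² / 4π²)^(1/3) = 6921 km.
Altitude h = a − R = 6921 − 6371 = 550 km.

550 km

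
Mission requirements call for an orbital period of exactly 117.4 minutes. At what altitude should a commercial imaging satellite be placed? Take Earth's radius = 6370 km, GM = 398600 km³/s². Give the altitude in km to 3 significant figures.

1570 km

T = 117.4 min = 7044.0 s.
From T = 2π√(a³/μ): a = (μ T²/4π²)^(1/3) = (398600 × 7044.0² / 4π²)^(1/3) = 7942 km.
Altitude h = a − R = 7942 − 6370 = 1572 km.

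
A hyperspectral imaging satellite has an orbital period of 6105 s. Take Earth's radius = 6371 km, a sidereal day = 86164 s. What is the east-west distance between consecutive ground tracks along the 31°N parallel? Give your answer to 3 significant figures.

Node shift per orbit = (6105.0/86164) × 360° = 25.51°.
Equatorial spacing = 25.51 × 111.2 km/° = 2836 km.
At 31° latitude, spacing = 2836 × cos(31°) = 2431 km.

2430 km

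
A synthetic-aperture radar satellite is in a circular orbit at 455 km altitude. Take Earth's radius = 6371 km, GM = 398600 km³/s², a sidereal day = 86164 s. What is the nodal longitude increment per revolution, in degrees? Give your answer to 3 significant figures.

23.4°

Semi-major axis a = 6371 + 455 = 6826 km. Period T = 2π√(a³/μ) = 2π√(6826³/398600) = 5612.6 s = 93.54 min.
During one orbit Earth rotates (5612.6 / 86164) × 360° = 23.45°.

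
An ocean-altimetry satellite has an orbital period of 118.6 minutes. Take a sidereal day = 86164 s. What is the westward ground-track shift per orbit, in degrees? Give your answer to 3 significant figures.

29.7°

T = 118.6 min = 7116.0 s.
During one orbit Earth rotates (7116.0 / 86164) × 360° = 29.73°.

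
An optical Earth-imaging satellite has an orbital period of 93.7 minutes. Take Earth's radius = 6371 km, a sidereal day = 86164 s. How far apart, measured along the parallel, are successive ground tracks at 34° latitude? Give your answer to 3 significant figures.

2170 km

T = 93.7 min = 5622.0 s.
Node shift per orbit = (5622.0/86164) × 360° = 23.49°.
Equatorial spacing = 23.49 × 111.2 km/° = 2612 km.
At 34° latitude, spacing = 2612 × cos(34°) = 2165 km.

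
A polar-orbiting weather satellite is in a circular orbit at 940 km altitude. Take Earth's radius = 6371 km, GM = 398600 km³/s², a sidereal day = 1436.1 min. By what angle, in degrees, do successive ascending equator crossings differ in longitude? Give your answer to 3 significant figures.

26.0°

Semi-major axis a = 6371 + 940 = 7311 km. Period T = 2π√(a³/μ) = 2π√(7311³/398600) = 6221.2 s = 103.69 min.
During one orbit Earth rotates (6221.2 / 86166) × 360° = 25.99°.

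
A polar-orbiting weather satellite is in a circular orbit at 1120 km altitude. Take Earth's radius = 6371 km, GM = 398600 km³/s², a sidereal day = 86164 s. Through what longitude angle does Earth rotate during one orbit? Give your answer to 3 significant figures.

27.0°

Semi-major axis a = 6371 + 1120 = 7491 km. Period T = 2π√(a³/μ) = 2π√(7491³/398600) = 6452.4 s = 107.54 min.
During one orbit Earth rotates (6452.4 / 86164) × 360° = 26.96°.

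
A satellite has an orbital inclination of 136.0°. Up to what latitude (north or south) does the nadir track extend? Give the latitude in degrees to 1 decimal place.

Retrograde orbit: the ground track reaches ±(180° − i) = ±(180 − 136.0) = ±44.0°.

44.0°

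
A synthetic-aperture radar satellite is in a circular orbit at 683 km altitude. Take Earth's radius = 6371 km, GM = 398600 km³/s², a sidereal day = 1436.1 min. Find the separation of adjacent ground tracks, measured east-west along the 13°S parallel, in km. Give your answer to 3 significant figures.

2670 km

Semi-major axis a = 6371 + 683 = 7054 km. Period T = 2π√(a³/μ) = 2π√(7054³/398600) = 5896.1 s = 98.27 min.
Node shift per orbit = (5896.1/86166) × 360° = 24.63°.
Equatorial spacing = 24.63 × 111.2 km/° = 2739 km.
At 13° latitude, spacing = 2739 × cos(13°) = 2669 km.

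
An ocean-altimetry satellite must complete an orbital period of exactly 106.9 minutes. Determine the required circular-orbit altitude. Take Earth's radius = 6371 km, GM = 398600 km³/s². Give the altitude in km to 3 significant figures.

1090 km

T = 106.9 min = 6414.0 s.
From T = 2π√(a³/μ): a = (μ T²/4π²)^(1/3) = (398600 × 6414.0² / 4π²)^(1/3) = 7461 km.
Altitude h = a − R = 7461 − 6371 = 1090 km.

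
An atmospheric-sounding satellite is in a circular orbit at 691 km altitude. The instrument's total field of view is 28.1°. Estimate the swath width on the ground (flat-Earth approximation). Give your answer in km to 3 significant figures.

346 km

Half-angle = 28.1°/2 = 14.05°.
Swath width ≈ 2h·tan(θ/2) = 2 × 691 × tan(14.05°) = 345.9 km.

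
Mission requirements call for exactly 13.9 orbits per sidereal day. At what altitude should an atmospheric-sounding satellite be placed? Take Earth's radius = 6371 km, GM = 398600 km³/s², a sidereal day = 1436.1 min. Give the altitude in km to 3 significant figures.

Required period T = 86166 / 13.9 = 6199.0 s.
From T = 2π√(a³/μ): a = (μ T²/4π²)^(1/3) = (398600 × 6199.0² / 4π²)^(1/3) = 7294 km.
Altitude h = a − R = 7294 − 6371 = 923 km.

923 km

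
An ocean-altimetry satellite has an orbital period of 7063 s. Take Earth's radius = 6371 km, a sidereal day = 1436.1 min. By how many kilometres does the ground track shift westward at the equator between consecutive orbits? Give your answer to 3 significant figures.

3280 km

During one orbit Earth rotates (7063.0 / 86166) × 360° = 29.51°.
At the equator that is 29.51° × (2π·6371/360) km/° = 29.51 × 111.2 = 3281 km.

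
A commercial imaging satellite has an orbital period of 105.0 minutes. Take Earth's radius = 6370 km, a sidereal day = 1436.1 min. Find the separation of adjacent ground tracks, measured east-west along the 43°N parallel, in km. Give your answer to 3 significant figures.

T = 105.0 min = 6300.0 s.
Node shift per orbit = (6300.0/86166) × 360° = 26.32°.
Equatorial spacing = 26.32 × 111.2 km/° = 2926 km.
At 43° latitude, spacing = 2926 × cos(43°) = 2140 km.

2140 km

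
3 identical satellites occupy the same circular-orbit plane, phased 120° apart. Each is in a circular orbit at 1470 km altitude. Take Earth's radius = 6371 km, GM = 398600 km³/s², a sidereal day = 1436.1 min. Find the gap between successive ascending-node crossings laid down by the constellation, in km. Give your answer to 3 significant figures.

Semi-major axis a = 6371 + 1470 = 7841 km. Period T = 2π√(a³/μ) = 2π√(7841³/398600) = 6909.8 s = 115.16 min.
Single-satellite node shift = (6909.8/86166) × 360° = 28.87°.
With 3 satellites evenly phased, successive equator crossings are 28.87/3 = 9.623° apart.
That is 9.623 × 111.2 = 1070 km at the equator.

1070 km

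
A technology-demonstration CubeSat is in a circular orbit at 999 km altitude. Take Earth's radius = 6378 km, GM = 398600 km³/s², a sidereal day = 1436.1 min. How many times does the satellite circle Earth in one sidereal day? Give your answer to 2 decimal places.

13.66

Semi-major axis a = 6378 + 999 = 7377 km. Period T = 2π√(a³/μ) = 2π√(7377³/398600) = 6305.7 s = 105.09 min.
Orbits per sidereal day = 86166 / 6305.7 = 13.665.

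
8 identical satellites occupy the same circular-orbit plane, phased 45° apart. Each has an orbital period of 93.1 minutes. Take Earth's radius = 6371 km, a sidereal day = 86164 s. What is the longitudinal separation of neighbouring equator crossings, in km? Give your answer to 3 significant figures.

T = 93.1 min = 5586.0 s.
Single-satellite node shift = (5586.0/86164) × 360° = 23.34°.
With 8 satellites evenly phased, successive equator crossings are 23.34/8 = 2.917° apart.
That is 2.917 × 111.2 = 324 km at the equator.

324 km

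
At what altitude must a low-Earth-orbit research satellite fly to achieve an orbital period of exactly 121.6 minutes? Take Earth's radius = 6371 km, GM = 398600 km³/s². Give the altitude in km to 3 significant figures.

1760 km

T = 121.6 min = 7296.0 s.
From T = 2π√(a³/μ): a = (μ T²/4π²)^(1/3) = (398600 × 7296.0² / 4π²)^(1/3) = 8130 km.
Altitude h = a − R = 8130 − 6371 = 1759 km.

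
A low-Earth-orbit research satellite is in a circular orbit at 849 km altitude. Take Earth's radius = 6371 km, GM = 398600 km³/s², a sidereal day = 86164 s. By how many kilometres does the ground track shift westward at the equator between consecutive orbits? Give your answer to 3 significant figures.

2840 km

Semi-major axis a = 6371 + 849 = 7220 km. Period T = 2π√(a³/μ) = 2π√(7220³/398600) = 6105.4 s = 101.76 min.
During one orbit Earth rotates (6105.4 / 86164) × 360° = 25.51°.
At the equator that is 25.51° × (2π·6371/360) km/° = 25.51 × 111.2 = 2836 km.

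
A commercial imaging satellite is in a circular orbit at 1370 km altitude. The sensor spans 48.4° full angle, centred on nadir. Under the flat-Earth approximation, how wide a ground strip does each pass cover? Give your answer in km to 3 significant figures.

1230 km

Half-angle = 48.4°/2 = 24.2°.
Swath width ≈ 2h·tan(θ/2) = 2 × 1370 × tan(24.2°) = 1231.4 km.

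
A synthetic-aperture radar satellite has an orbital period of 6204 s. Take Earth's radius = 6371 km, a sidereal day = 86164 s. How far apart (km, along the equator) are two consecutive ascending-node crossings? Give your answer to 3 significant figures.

During one orbit Earth rotates (6204.0 / 86164) × 360° = 25.92°.
At the equator that is 25.92° × (2π·6371/360) km/° = 25.92 × 111.2 = 2882 km.

2880 km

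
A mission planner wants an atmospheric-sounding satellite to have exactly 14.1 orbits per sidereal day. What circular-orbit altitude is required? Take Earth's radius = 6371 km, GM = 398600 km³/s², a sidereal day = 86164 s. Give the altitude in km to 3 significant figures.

Required period T = 86164 / 14.1 = 6110.9 s.
From T = 2π√(a³/μ): a = (μ T²/4π²)^(1/3) = (398600 × 6110.9² / 4π²)^(1/3) = 7224 km.
Altitude h = a − R = 7224 − 6371 = 853 km.

853 km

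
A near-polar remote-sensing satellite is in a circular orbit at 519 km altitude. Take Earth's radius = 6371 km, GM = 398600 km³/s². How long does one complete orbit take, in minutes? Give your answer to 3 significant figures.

Semi-major axis a = 6371 + 519 = 6890 km. Period T = 2π√(a³/μ) = 2π√(6890³/398600) = 5691.7 s = 94.86 min.

94.9 min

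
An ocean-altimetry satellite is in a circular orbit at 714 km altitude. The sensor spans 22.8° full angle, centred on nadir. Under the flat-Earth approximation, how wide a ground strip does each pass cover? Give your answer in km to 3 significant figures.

288 km

Half-angle = 22.8°/2 = 11.4°.
Swath width ≈ 2h·tan(θ/2) = 2 × 714 × tan(11.4°) = 287.9 km.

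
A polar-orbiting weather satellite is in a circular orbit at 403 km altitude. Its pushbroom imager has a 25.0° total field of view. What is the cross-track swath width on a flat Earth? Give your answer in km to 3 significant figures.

Half-angle = 25.0°/2 = 12.5°.
Swath width ≈ 2h·tan(θ/2) = 2 × 403 × tan(12.5°) = 178.7 km.

179 km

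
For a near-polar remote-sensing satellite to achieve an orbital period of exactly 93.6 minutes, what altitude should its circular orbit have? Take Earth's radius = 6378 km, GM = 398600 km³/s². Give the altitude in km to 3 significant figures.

451 km

T = 93.6 min = 5616.0 s.
From T = 2π√(a³/μ): a = (μ T²/4π²)^(1/3) = (398600 × 5616.0² / 4π²)^(1/3) = 6829 km.
Altitude h = a − R = 6829 − 6378 = 451 km.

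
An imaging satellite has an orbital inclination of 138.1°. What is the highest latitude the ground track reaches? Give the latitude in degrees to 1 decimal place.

41.9°

Retrograde orbit: the ground track reaches ±(180° − i) = ±(180 − 138.1) = ±41.9°.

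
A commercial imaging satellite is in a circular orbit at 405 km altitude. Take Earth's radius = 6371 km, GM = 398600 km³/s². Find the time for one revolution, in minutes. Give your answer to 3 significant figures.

Semi-major axis a = 6371 + 405 = 6776 km. Period T = 2π√(a³/μ) = 2π√(6776³/398600) = 5551.0 s = 92.52 min.

92.5 min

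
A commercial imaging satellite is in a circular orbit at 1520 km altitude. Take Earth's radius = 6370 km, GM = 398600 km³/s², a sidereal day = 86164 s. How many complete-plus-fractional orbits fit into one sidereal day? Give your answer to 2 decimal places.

12.35

Semi-major axis a = 6370 + 1520 = 7890 km. Period T = 2π√(a³/μ) = 2π√(7890³/398600) = 6974.7 s = 116.25 min.
Orbits per sidereal day = 86164 / 6974.7 = 12.354.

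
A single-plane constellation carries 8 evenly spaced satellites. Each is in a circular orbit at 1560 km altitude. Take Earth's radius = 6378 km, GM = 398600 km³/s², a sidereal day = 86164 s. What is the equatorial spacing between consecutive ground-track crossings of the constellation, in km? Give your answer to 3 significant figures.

Semi-major axis a = 6378 + 1560 = 7938 km. Period T = 2π√(a³/μ) = 2π√(7938³/398600) = 7038.5 s = 117.31 min.
Single-satellite node shift = (7038.5/86164) × 360° = 29.41°.
With 8 satellites evenly phased, successive equator crossings are 29.41/8 = 3.676° apart.
That is 3.676 × 111.3 = 409 km at the equator.

409 km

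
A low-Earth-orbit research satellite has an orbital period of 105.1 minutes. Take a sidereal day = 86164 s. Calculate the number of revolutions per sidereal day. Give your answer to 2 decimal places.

13.66

T = 105.1 min = 6306.0 s.
Orbits per sidereal day = 86164 / 6306.0 = 13.664.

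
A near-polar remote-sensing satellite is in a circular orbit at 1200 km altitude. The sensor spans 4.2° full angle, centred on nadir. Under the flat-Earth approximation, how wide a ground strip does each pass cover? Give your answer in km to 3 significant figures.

Half-angle = 4.2°/2 = 2.1°.
Swath width ≈ 2h·tan(θ/2) = 2 × 1200 × tan(2.1°) = 88.0 km.

88.0 km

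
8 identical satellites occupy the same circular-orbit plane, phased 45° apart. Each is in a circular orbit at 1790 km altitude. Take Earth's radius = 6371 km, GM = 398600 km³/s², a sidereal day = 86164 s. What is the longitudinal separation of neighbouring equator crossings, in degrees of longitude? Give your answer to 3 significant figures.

3.83°

Semi-major axis a = 6371 + 1790 = 8161 km. Period T = 2π√(a³/μ) = 2π√(8161³/398600) = 7337.1 s = 122.29 min.
Single-satellite node shift = (7337.1/86164) × 360° = 30.66°.
With 8 satellites evenly phased, successive equator crossings are 30.66/8 = 3.832° apart.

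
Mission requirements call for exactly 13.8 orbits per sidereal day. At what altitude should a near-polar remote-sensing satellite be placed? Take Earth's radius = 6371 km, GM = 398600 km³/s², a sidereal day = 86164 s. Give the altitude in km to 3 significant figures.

Required period T = 86164 / 13.8 = 6243.8 s.
From T = 2π√(a³/μ): a = (μ T²/4π²)^(1/3) = (398600 × 6243.8² / 4π²)^(1/3) = 7329 km.
Altitude h = a − R = 7329 − 6371 = 958 km.

958 km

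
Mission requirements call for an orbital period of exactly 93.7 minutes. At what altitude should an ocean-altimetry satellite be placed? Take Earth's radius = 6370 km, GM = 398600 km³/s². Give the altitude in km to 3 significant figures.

464 km

T = 93.7 min = 5622.0 s.
From T = 2π√(a³/μ): a = (μ T²/4π²)^(1/3) = (398600 × 5622.0² / 4π²)^(1/3) = 6834 km.
Altitude h = a − R = 6834 − 6370 = 464 km.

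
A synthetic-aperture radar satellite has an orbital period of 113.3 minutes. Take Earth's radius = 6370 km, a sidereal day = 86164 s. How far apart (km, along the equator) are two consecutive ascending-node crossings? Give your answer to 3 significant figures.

T = 113.3 min = 6798.0 s.
During one orbit Earth rotates (6798.0 / 86164) × 360° = 28.40°.
At the equator that is 28.40° × (2π·6370/360) km/° = 28.40 × 111.2 = 3158 km.

3160 km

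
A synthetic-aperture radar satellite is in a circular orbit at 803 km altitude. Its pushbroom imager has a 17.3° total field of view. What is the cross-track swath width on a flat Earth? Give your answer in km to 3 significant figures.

Half-angle = 17.3°/2 = 8.65°.
Swath width ≈ 2h·tan(θ/2) = 2 × 803 × tan(8.65°) = 244.3 km.

244 km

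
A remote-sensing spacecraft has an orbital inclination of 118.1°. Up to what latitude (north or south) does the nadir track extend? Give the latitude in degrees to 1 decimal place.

Retrograde orbit: the ground track reaches ±(180° − i) = ±(180 − 118.1) = ±61.9°.

61.9°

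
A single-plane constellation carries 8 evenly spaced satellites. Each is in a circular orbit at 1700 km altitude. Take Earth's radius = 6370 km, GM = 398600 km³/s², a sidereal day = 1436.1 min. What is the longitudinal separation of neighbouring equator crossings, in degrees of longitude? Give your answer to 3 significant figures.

3.77°

Semi-major axis a = 6370 + 1700 = 8070 km. Period T = 2π√(a³/μ) = 2π√(8070³/398600) = 7214.8 s = 120.25 min.
Single-satellite node shift = (7214.8/86166) × 360° = 30.14°.
With 8 satellites evenly phased, successive equator crossings are 30.14/8 = 3.768° apart.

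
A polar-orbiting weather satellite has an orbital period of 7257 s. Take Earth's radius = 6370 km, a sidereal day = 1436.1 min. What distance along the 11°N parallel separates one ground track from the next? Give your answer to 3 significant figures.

3310 km

Node shift per orbit = (7257.0/86166) × 360° = 30.32°.
Equatorial spacing = 30.32 × 111.2 km/° = 3371 km.
At 11° latitude, spacing = 3371 × cos(11°) = 3309 km.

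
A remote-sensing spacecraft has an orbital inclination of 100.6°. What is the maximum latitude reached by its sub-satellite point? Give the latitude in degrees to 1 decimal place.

Retrograde orbit: the ground track reaches ±(180° − i) = ±(180 − 100.6) = ±79.4°.

79.4°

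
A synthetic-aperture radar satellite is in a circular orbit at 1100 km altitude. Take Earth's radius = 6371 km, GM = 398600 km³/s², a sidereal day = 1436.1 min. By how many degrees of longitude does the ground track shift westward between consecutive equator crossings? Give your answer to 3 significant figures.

26.9°

Semi-major axis a = 6371 + 1100 = 7471 km. Period T = 2π√(a³/μ) = 2π√(7471³/398600) = 6426.6 s = 107.11 min.
During one orbit Earth rotates (6426.6 / 86166) × 360° = 26.85°.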